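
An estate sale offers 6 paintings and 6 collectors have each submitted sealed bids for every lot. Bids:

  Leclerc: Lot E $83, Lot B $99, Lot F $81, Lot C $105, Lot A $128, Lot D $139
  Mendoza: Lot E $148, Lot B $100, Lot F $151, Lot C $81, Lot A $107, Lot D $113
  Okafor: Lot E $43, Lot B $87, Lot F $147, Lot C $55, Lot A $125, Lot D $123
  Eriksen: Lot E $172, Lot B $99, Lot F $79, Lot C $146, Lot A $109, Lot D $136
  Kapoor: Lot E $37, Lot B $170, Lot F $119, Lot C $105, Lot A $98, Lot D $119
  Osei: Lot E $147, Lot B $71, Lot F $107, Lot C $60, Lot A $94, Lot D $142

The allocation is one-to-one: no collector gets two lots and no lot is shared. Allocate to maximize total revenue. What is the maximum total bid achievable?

Maximum total: $881

Optimal: Leclerc→Lot A ($128), Mendoza→Lot E ($148), Okafor→Lot F ($147), Eriksen→Lot C ($146), Kapoor→Lot B ($170), Osei→Lot D ($142) — total 128+148+147+146+170+142 = $881.
Column-greedy (each lot in turn goes to its best remaining collector) gives $865, worse by 16.
Checked against all permutations: $881 is optimal.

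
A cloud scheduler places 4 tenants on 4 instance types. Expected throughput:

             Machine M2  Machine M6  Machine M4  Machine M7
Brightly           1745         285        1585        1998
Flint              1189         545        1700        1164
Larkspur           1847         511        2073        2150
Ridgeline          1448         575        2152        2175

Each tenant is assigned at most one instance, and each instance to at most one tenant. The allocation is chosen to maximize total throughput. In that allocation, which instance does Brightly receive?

Treat this as an assignment problem: match each tenant to one instance.
Optimal: Brightly→Machine M2 (1745 ops/s), Flint→Machine M6 (545 ops/s), Larkspur→Machine M7 (2150 ops/s), Ridgeline→Machine M4 (2152 ops/s) — total 1745+545+2150+2152 = 6592 ops/s.
Column-greedy (each instance in turn goes to its best remaining tenant) gives 6120 ops/s, worse by 472.
Next-best assignment: Brightly→Machine M7, Flint→Machine M6, Larkspur→Machine M2, Ridgeline→Machine M4 = 6542 ops/s.
No other one-to-one assignment exceeds 6592 ops/s.
Brightly's own top instance is Machine M7 (1998 ops/s), but forcing Brightly→Machine M7 and reassigning the rest optimally gives only 6542 ops/s — worse by 50.

Brightly receives Machine M2.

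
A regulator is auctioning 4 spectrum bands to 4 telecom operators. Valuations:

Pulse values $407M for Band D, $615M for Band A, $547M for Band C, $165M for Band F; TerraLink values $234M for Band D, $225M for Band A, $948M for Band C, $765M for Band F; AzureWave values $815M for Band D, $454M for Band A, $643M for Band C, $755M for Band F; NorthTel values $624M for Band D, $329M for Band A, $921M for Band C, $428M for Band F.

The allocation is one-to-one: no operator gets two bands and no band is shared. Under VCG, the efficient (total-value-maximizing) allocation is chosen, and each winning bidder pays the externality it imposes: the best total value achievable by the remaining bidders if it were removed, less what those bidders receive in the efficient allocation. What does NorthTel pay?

NorthTel pays $183M.

Efficient allocation: Pulse→Band A ($615M), TerraLink→Band F ($765M), AzureWave→Band D ($815M), NorthTel→Band C ($921M); total welfare W = $3116M.
NorthTel receives Band C at value $921M, so the others get W − 921 = $2195M.
Without NorthTel: best allocation of the remaining 3 bidders over all 4 bands is Pulse→Band A ($615M), TerraLink→Band C ($948M), AzureWave→Band D ($815M), total $2378M.
VCG payment = (others' best without NorthTel) − (others' welfare with NorthTel) = 2378 − 2195 = $183M.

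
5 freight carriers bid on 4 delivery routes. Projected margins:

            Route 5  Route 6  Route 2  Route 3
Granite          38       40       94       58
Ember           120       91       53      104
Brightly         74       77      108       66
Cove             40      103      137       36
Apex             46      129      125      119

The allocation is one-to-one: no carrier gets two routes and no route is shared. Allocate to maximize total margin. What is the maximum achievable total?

Maximum total: $453k

Treat this as an assignment problem: match each carrier to one route.
Optimal: Ember→Route 5 ($120k), Brightly→Route 6 ($77k), Cove→Route 2 ($137k), Apex→Route 3 ($119k) — total 120+77+137+119 = $453k.
Column-greedy (each route in turn goes to its best remaining carrier) gives $452k, worse by 1.
Next-best assignment: Ember→Route 5, Apex→Route 6, Cove→Route 2, Brightly→Route 3 = $452k.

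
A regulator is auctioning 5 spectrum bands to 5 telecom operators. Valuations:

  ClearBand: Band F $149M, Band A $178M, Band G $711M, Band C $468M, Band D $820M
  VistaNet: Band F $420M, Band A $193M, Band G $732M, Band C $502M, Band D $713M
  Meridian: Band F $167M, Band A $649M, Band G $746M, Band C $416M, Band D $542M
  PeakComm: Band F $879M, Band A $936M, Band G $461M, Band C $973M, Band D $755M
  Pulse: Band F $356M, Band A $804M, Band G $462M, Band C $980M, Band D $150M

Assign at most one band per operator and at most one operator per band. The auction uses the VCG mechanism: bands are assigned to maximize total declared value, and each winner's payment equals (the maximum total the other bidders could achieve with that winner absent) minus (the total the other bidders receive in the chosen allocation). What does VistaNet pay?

Efficient allocation: ClearBand→Band D ($820M), VistaNet→Band G ($732M), Meridian→Band A ($649M), PeakComm→Band F ($879M), Pulse→Band C ($980M); total welfare W = $4060M.
VistaNet receives Band G at value $732M, so the others get W − 732 = $3328M.
Without VistaNet: best allocation of the remaining 4 bidders over all 5 bands is ClearBand→Band D ($820M), Meridian→Band G ($746M), PeakComm→Band A ($936M), Pulse→Band C ($980M), total $3482M.
VCG payment = (others' best without VistaNet) − (others' welfare with VistaNet) = 3482 − 3328 = $154M.

VistaNet pays $154M.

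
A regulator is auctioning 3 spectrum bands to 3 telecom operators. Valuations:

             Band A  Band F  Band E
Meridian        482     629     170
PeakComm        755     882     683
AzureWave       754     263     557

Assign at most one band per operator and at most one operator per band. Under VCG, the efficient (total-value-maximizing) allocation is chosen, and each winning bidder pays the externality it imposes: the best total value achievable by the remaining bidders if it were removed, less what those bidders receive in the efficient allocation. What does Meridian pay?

Efficient allocation: Meridian→Band F ($629M), PeakComm→Band E ($683M), AzureWave→Band A ($754M); total welfare W = $2066M.
Meridian receives Band F at value $629M, so the others get W − 629 = $1437M.
Without Meridian: best allocation of the remaining 2 bidders over all 3 bands is PeakComm→Band F ($882M), AzureWave→Band A ($754M), total $1636M.
VCG payment = (others' best without Meridian) − (others' welfare with Meridian) = 1636 − 1437 = $199M.

Meridian pays $199M.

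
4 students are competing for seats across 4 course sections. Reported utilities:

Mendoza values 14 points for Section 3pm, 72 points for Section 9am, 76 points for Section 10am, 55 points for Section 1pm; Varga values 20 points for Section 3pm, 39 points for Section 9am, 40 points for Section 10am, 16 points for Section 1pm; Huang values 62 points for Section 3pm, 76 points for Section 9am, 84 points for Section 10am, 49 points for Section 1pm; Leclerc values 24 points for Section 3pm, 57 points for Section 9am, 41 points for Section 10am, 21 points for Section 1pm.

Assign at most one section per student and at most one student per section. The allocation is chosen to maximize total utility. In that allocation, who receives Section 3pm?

Varga receives Section 3pm.

This is a one-to-one assignment (maximum-weight bipartite matching).
Optimal: Mendoza→Section 1pm (55 points), Varga→Section 3pm (20 points), Huang→Section 10am (84 points), Leclerc→Section 9am (57 points) — total 55+20+84+57 = 216 points.
Column-greedy (each section in turn goes to its best remaining student) gives 191 points, worse by 25.
Next-best assignment: Mendoza→Section 1pm, Varga→Section 10am, Huang→Section 3pm, Leclerc→Section 9am = 214 points.
Varga's own top section is Section 10am (40 points), but forcing Varga→Section 10am and reassigning the rest optimally gives only 214 points — worse by 2.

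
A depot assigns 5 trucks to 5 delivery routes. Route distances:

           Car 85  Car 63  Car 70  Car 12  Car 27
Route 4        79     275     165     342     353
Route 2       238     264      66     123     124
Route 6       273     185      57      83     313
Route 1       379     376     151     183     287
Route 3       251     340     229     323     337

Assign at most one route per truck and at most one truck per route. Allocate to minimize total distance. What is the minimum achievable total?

Optimal: Car 85→Route 4 (79 km), Car 63→Route 3 (340 km), Car 70→Route 1 (151 km), Car 12→Route 6 (83 km), Car 27→Route 2 (124 km) — total 79+340+151+83+124 = 777 km.
Column-greedy (each route in turn goes to its cheapest remaining truck) gives 855 km, worse by 78.
Next-best assignment: Car 85→Route 4, Car 63→Route 3, Car 70→Route 6, Car 12→Route 1, Car 27→Route 2 = 783 km.

Minimum total: 777 km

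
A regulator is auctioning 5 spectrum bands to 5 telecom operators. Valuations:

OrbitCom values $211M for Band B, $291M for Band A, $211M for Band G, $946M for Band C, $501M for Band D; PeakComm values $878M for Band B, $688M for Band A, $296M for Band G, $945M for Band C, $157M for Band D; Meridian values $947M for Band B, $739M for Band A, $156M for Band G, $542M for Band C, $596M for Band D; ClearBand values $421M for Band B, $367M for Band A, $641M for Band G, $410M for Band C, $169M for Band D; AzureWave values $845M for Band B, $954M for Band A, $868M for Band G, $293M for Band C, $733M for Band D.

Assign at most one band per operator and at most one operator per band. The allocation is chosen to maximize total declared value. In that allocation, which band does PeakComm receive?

Optimal: OrbitCom→Band C ($946M), PeakComm→Band B ($878M), Meridian→Band D ($596M), ClearBand→Band G ($641M), AzureWave→Band A ($954M) — total 946+878+596+641+954 = $4015M.
Max-entry greedy (repeatedly take the single best remaining cell) gives $3645M, worse by 370.
Next-best assignment: OrbitCom→Band D, PeakComm→Band C, Meridian→Band B, ClearBand→Band G, AzureWave→Band A = $3988M.
Swapping ClearBand↔OrbitCom (ClearBand→Band C $410M, OrbitCom→Band G $211M) loses 966.
PeakComm's own top band is Band C ($945M), but forcing PeakComm→Band C and reassigning the rest optimally gives only $3988M — worse by 27.

PeakComm receives Band B.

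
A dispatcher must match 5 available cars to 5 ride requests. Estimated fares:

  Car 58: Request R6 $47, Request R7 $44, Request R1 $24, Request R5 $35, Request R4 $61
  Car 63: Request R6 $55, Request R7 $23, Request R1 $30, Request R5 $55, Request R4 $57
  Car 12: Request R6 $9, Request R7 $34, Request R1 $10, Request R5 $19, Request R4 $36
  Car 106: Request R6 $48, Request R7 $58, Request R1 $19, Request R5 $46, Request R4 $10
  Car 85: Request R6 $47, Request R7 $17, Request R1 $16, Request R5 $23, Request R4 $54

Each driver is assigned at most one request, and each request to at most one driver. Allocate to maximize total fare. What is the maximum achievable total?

Maximum total: $231

Optimal: Car 58→Request R4 ($61), Car 63→Request R5 ($55), Car 12→Request R1 ($10), Car 106→Request R7 ($58), Car 85→Request R6 ($47) — total 61+55+10+58+47 = $231.
Next-best assignment: Car 58→Request R6, Car 63→Request R5, Car 12→Request R1, Car 106→Request R7, Car 85→Request R4 = $224.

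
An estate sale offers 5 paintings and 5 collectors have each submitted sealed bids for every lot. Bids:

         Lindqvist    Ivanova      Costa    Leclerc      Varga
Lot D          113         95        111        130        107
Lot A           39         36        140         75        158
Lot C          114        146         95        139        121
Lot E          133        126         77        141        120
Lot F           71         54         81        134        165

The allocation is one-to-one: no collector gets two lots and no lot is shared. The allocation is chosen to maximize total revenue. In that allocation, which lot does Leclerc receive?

Optimal: Lindqvist→Lot E ($133), Ivanova→Lot C ($146), Costa→Lot A ($140), Leclerc→Lot D ($130), Varga→Lot F ($165) — total 133+146+140+130+165 = $714.
Column-greedy (each lot in turn goes to its best remaining collector) gives $648, worse by 66.
Next-best assignment: Lindqvist→Lot D, Ivanova→Lot C, Costa→Lot A, Leclerc→Lot E, Varga→Lot F = $705.
Swapping Lindqvist↔Varga (Lindqvist→Lot F $71, Varga→Lot E $120) loses 107.
Leclerc's own top lot is Lot E ($141), but forcing Leclerc→Lot E and reassigning the rest optimally gives only $705 — worse by 9.

Leclerc receives Lot D.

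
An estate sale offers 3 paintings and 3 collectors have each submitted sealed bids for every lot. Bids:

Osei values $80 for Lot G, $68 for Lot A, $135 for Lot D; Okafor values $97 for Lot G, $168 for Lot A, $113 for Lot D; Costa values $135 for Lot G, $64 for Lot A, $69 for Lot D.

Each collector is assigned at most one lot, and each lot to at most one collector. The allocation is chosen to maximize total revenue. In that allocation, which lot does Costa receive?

Optimal: Osei→Lot D ($135), Okafor→Lot A ($168), Costa→Lot G ($135) — total 135+168+135 = $438.
Swapping Okafor↔Costa (Okafor→Lot G $97, Costa→Lot A $64) loses 142.
No other one-to-one assignment exceeds $438.

Costa receives Lot G.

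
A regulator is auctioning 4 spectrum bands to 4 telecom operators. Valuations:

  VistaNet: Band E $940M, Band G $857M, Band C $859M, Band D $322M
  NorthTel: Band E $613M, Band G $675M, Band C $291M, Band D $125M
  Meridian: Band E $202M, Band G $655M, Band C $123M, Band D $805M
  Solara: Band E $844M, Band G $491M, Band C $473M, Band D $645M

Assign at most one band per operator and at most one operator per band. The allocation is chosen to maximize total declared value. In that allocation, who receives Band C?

This is the linear assignment problem.
Optimal: VistaNet→Band C ($859M), NorthTel→Band G ($675M), Meridian→Band D ($805M), Solara→Band E ($844M) — total 859+675+805+844 = $3183M.
Max-entry greedy (repeatedly take the single best remaining cell) gives $2893M, worse by 290.
Next-best assignment: VistaNet→Band E, NorthTel→Band G, Meridian→Band D, Solara→Band C = $2893M.
Swapping Solara↔NorthTel (Solara→Band G $491M, NorthTel→Band E $613M) loses 415.
Checked against all permutations: $3183M is optimal.
VistaNet's own top band is Band E ($940M), but forcing VistaNet→Band E and reassigning the rest optimally gives only $2893M — worse by 290.

VistaNet receives Band C.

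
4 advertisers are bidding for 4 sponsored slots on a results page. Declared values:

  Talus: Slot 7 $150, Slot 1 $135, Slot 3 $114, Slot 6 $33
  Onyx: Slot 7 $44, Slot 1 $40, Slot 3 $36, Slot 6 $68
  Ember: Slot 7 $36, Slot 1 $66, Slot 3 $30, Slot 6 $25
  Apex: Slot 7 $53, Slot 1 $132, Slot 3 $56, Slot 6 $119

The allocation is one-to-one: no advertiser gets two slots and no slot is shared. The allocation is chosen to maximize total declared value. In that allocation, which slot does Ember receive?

Optimal: Talus→Slot 7 ($150), Onyx→Slot 6 ($68), Ember→Slot 3 ($30), Apex→Slot 1 ($132) — total 150+68+30+132 = $380.
Column-greedy (each slot in turn goes to its best remaining advertiser) gives $343, worse by 37.
Next-best assignment: Talus→Slot 7, Onyx→Slot 3, Ember→Slot 1, Apex→Slot 6 = $371.
Ember's own top slot is Slot 1 ($66), but forcing Ember→Slot 1 and reassigning the rest optimally gives only $371 — worse by 9.

Ember receives Slot 3.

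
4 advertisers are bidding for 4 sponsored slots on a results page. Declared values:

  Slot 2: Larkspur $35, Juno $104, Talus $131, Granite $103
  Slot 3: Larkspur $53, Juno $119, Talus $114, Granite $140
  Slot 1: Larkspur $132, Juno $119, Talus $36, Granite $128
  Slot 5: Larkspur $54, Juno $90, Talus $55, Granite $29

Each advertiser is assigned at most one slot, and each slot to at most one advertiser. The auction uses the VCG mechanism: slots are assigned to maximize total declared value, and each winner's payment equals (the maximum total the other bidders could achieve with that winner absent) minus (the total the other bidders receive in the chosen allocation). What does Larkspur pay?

Efficient allocation: Larkspur→Slot 1 ($132), Juno→Slot 5 ($90), Talus→Slot 2 ($131), Granite→Slot 3 ($140); total welfare W = $493.
Larkspur receives Slot 1 at value $132, so the others get W − 132 = $361.
Without Larkspur: best allocation of the remaining 3 bidders over all 4 slots is Juno→Slot 1 ($119), Talus→Slot 2 ($131), Granite→Slot 3 ($140), total $390.
VCG payment = (others' best without Larkspur) − (others' welfare with Larkspur) = 390 − 361 = $29.

Larkspur pays $29.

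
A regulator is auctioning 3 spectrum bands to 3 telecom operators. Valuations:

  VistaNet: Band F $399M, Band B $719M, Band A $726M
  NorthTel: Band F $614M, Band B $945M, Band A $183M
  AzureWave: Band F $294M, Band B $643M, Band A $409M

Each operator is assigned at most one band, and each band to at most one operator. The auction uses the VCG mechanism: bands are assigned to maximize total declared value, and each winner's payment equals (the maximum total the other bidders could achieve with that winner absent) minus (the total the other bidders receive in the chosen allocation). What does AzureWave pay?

AzureWave pays $331M.

Efficient allocation: VistaNet→Band A ($726M), NorthTel→Band F ($614M), AzureWave→Band B ($643M); total welfare W = $1983M.
AzureWave receives Band B at value $643M, so the others get W − 643 = $1340M.
Without AzureWave: best allocation of the remaining 2 bidders over all 3 bands is VistaNet→Band A ($726M), NorthTel→Band B ($945M), total $1671M.
VCG payment = (others' best without AzureWave) − (others' welfare with AzureWave) = 1671 − 1340 = $331M.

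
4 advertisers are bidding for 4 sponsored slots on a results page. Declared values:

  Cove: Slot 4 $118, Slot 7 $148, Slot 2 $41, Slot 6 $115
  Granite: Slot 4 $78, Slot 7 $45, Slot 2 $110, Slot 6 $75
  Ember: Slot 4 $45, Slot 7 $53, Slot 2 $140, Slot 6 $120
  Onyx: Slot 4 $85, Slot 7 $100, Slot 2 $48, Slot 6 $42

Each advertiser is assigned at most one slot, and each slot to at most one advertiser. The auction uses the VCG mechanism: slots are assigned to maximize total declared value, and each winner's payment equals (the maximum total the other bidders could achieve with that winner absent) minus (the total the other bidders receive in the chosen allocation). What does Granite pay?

Efficient allocation: Cove→Slot 7 ($148), Granite→Slot 2 ($110), Ember→Slot 6 ($120), Onyx→Slot 4 ($85); total welfare W = $463.
Granite receives Slot 2 at value $110, so the others get W − 110 = $353.
Without Granite: best allocation of the remaining 3 bidders over all 4 slots is Cove→Slot 7 ($148), Ember→Slot 2 ($140), Onyx→Slot 4 ($85), total $373.
VCG payment = (others' best without Granite) − (others' welfare with Granite) = 373 − 353 = $20.

Granite pays $20.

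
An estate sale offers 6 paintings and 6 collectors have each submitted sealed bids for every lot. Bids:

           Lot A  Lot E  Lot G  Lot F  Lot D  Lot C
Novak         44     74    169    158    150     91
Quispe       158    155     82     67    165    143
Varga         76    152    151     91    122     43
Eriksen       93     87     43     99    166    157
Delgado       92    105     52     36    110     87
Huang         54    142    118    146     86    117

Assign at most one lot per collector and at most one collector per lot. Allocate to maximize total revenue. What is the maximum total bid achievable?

Treat this as an assignment problem: match each collector to one lot.
Optimal: Novak→Lot G ($169), Quispe→Lot A ($158), Varga→Lot E ($152), Eriksen→Lot C ($157), Delgado→Lot D ($110), Huang→Lot F ($146) — total 169+158+152+157+110+146 = $892.
Column-greedy (each lot in turn goes to its best remaining collector) gives $878, worse by 14.
Swapping Huang↔Novak (Huang→Lot G $118, Novak→Lot F $158) loses 39.

Max total: $892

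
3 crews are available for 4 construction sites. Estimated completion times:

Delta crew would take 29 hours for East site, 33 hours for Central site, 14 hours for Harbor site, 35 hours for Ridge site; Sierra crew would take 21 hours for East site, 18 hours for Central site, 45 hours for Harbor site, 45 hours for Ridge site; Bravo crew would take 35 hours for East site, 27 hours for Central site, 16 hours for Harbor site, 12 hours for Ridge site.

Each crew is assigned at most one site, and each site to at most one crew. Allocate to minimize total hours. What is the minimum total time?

This is a one-to-one assignment (minimum-cost bipartite matching).
Optimal: Delta crew→Harbor site (14 hours), Sierra crew→Central site (18 hours), Bravo crew→Ridge site (12 hours) — total 14+18+12 = 44 hours.
Column-greedy (each site in turn goes to its cheapest remaining crew) gives 62 hours, worse by 18.

Min total: 44 hours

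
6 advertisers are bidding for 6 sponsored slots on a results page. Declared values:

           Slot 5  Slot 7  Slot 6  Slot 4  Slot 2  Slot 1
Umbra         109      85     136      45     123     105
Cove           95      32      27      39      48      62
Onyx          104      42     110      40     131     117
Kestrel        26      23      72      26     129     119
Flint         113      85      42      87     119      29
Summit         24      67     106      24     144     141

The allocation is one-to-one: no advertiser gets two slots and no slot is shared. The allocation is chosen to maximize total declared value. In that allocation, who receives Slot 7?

Optimal: Umbra→Slot 7 ($85), Cove→Slot 5 ($95), Onyx→Slot 6 ($110), Kestrel→Slot 2 ($129), Flint→Slot 4 ($87), Summit→Slot 1 ($141) — total 85+95+110+129+87+141 = $647.
Max-entry greedy (repeatedly take the single best remaining cell) gives $593, worse by 54.
Next-best assignment: Umbra→Slot 7, Cove→Slot 5, Onyx→Slot 6, Kestrel→Slot 1, Flint→Slot 4, Summit→Slot 2 = $640.
Checked against all permutations: $647 is optimal.
Umbra's own top slot is Slot 6 ($136), but forcing Umbra→Slot 6 and reassigning the rest optimally gives only $635 — worse by 12.

Umbra receives Slot 7.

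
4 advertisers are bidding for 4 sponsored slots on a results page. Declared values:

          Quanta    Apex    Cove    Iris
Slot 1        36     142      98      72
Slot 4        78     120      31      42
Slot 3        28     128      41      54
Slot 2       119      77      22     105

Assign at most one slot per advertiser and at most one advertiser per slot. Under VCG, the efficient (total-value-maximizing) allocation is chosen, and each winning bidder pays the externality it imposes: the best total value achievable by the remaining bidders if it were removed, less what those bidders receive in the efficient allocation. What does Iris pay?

Iris pays $41.

Efficient allocation: Quanta→Slot 4 ($78), Apex→Slot 3 ($128), Cove→Slot 1 ($98), Iris→Slot 2 ($105); total welfare W = $409.
Iris receives Slot 2 at value $105, so the others get W − 105 = $304.
Without Iris: best allocation of the remaining 3 bidders over all 4 slots is Quanta→Slot 2 ($119), Apex→Slot 3 ($128), Cove→Slot 1 ($98), total $345.
VCG payment = (others' best without Iris) − (others' welfare with Iris) = 345 − 304 = $41.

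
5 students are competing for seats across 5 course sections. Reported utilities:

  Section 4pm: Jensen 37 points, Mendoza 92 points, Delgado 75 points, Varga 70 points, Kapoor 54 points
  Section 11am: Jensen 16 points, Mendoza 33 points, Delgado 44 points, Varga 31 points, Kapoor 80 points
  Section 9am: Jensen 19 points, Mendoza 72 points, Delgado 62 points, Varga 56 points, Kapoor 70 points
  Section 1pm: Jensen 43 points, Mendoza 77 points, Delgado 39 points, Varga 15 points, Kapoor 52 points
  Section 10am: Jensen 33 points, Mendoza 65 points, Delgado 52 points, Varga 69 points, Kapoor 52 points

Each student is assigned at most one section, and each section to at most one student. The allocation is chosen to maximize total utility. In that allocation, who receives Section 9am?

Optimal: Jensen→Section 1pm (43 points), Mendoza→Section 4pm (92 points), Delgado→Section 9am (62 points), Varga→Section 10am (69 points), Kapoor→Section 11am (80 points) — total 43+92+62+69+80 = 346 points.
Next-best assignment: Jensen→Section 1pm, Mendoza→Section 9am, Delgado→Section 4pm, Varga→Section 10am, Kapoor→Section 11am = 339 points.
Swapping Jensen↔Kapoor (Jensen→Section 11am 16 points, Kapoor→Section 1pm 52 points) loses 55.
Delgado's own top section is Section 4pm (75 points), but forcing Delgado→Section 4pm and reassigning the rest optimally gives only 339 points — worse by 7.

Delgado receives Section 9am.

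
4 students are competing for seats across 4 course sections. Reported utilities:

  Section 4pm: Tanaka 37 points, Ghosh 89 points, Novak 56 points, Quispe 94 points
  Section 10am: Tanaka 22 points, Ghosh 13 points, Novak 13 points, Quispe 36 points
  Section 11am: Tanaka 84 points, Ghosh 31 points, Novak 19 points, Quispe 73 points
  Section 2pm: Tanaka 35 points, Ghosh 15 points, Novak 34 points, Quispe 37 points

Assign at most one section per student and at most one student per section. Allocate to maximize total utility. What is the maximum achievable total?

Maximum total: 243 points

Optimal: Tanaka→Section 11am (84 points), Ghosh→Section 4pm (89 points), Novak→Section 2pm (34 points), Quispe→Section 10am (36 points) — total 84+89+34+36 = 243 points.
Next-best assignment: Tanaka→Section 11am, Ghosh→Section 10am, Novak→Section 2pm, Quispe→Section 4pm = 225 points.
Every other assignment is strictly worse.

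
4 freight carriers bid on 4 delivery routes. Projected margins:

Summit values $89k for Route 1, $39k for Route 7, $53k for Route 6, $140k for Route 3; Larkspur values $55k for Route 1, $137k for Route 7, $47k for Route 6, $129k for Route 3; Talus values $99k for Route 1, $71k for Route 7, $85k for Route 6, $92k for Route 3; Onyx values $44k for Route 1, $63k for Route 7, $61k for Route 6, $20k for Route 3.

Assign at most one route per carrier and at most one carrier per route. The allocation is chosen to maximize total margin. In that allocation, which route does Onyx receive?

Optimal: Summit→Route 3 ($140k), Larkspur→Route 7 ($137k), Talus→Route 1 ($99k), Onyx→Route 6 ($61k) — total 140+137+99+61 = $437k.
Next-best assignment: Summit→Route 3, Larkspur→Route 7, Talus→Route 6, Onyx→Route 1 = $406k.
Swapping Onyx↔Summit (Onyx→Route 3 $20k, Summit→Route 6 $53k) loses 128.
Every other assignment is strictly worse.
Onyx's own top route is Route 7 ($63k), but forcing Onyx→Route 7 and reassigning the rest optimally gives only $366k — worse by 71.

Onyx receives Route 6.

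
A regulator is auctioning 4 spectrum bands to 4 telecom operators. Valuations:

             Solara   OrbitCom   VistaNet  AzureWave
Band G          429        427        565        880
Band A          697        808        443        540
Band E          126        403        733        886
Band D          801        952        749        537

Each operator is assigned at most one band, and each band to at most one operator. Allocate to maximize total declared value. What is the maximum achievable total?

Optimal: Solara→Band A ($697M), OrbitCom→Band D ($952M), VistaNet→Band E ($733M), AzureWave→Band G ($880M) — total 697+952+733+880 = $3262M.
Max-entry greedy (repeatedly take the single best remaining cell) gives $3100M, worse by 162.
No other one-to-one assignment exceeds $3262M.

Maximum total: $3262M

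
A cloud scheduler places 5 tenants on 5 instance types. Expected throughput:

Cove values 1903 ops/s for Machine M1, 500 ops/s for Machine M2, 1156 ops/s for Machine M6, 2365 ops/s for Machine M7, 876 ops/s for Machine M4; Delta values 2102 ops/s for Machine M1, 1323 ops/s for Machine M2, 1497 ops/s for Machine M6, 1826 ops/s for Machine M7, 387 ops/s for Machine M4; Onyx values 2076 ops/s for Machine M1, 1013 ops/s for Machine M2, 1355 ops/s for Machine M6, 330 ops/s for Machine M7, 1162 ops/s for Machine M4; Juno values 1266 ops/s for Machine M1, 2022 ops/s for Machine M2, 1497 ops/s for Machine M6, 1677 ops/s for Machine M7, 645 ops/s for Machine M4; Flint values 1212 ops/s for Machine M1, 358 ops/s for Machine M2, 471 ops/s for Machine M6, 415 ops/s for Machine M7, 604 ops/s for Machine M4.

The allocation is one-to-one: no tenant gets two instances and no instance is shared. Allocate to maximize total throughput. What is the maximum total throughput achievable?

Max total: 8564 ops/s

Optimal: Cove→Machine M7 (2365 ops/s), Delta→Machine M6 (1497 ops/s), Onyx→Machine M1 (2076 ops/s), Juno→Machine M2 (2022 ops/s), Flint→Machine M4 (604 ops/s) — total 2365+1497+2076+2022+604 = 8564 ops/s.
Column-greedy (each instance in turn goes to its best remaining tenant) gives 8448 ops/s, worse by 116.
No other one-to-one assignment exceeds 8564 ops/s.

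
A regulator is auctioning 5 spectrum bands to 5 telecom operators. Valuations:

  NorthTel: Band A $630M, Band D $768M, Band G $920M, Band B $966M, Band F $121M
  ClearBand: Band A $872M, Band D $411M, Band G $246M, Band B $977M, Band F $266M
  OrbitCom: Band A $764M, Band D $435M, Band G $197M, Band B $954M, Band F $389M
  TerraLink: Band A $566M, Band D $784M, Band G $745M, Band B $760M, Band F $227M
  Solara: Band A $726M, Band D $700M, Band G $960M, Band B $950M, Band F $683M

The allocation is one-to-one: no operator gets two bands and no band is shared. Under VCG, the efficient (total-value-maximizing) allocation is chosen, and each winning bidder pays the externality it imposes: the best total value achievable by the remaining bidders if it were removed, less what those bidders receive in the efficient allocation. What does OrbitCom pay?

Efficient allocation: NorthTel→Band G ($920M), ClearBand→Band A ($872M), OrbitCom→Band B ($954M), TerraLink→Band D ($784M), Solara→Band F ($683M); total welfare W = $4213M.
OrbitCom receives Band B at value $954M, so the others get W − 954 = $3259M.
Without OrbitCom: best allocation of the remaining 4 bidders over all 5 bands is NorthTel→Band B ($966M), ClearBand→Band A ($872M), TerraLink→Band D ($784M), Solara→Band G ($960M), total $3582M.
VCG payment = (others' best without OrbitCom) − (others' welfare with OrbitCom) = 3582 − 3259 = $323M.

OrbitCom pays $323M.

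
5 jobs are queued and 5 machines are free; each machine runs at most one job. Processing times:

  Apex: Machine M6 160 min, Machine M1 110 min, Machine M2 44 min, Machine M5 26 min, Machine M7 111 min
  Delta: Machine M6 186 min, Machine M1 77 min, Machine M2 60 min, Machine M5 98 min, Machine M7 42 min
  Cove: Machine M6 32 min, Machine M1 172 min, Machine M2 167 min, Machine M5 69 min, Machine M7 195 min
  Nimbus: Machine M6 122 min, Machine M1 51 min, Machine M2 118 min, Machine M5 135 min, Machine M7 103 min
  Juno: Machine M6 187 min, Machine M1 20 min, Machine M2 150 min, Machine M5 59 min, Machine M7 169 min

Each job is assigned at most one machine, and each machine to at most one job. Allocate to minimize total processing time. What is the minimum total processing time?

Minimum total: 228 min

Optimal: Apex→Machine M2 (44 min), Delta→Machine M7 (42 min), Cove→Machine M6 (32 min), Nimbus→Machine M1 (51 min), Juno→Machine M5 (59 min) — total 44+42+32+51+59 = 228 min.
Row-greedy (each job in turn takes its cheapest remaining machine) gives 301 min, worse by 73.
Next-best assignment: Apex→Machine M5, Delta→Machine M7, Cove→Machine M6, Nimbus→Machine M2, Juno→Machine M1 = 238 min.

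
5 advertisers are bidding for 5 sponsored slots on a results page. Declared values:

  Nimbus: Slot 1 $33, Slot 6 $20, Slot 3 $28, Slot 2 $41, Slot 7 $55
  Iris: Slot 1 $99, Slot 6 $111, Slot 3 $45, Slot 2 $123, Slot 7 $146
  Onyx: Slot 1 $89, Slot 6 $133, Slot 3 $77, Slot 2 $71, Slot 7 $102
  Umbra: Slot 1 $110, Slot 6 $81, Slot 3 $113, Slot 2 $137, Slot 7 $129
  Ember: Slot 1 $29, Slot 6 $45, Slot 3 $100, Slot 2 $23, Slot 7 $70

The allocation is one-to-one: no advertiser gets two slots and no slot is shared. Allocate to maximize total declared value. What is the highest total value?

Maximum total: $549

This is a one-to-one assignment (maximum-weight bipartite matching).
Optimal: Nimbus→Slot 1 ($33), Iris→Slot 7 ($146), Onyx→Slot 6 ($133), Umbra→Slot 2 ($137), Ember→Slot 3 ($100) — total 33+146+133+137+100 = $549.
Column-greedy (each slot in turn goes to its best remaining advertiser) gives $521, worse by 28.
Swapping Umbra↔Ember (Umbra→Slot 3 $113, Ember→Slot 2 $23) loses 101.
Every other assignment is strictly worse.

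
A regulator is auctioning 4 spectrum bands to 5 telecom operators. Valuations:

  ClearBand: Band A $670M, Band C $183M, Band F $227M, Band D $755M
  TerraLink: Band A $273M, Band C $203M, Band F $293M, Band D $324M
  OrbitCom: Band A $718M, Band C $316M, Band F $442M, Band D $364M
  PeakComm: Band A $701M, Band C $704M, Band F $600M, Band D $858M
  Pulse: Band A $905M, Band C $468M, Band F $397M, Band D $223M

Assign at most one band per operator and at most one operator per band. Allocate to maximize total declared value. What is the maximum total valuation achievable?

Treat this as an assignment problem: match each operator to one band.
Optimal: Pulse→Band A ($905M), PeakComm→Band C ($704M), OrbitCom→Band F ($442M), ClearBand→Band D ($755M) — total 905+704+442+755 = $2806M.
Max-entry greedy (repeatedly take the single best remaining cell) gives $2408M, worse by 398.

Max total: $2806M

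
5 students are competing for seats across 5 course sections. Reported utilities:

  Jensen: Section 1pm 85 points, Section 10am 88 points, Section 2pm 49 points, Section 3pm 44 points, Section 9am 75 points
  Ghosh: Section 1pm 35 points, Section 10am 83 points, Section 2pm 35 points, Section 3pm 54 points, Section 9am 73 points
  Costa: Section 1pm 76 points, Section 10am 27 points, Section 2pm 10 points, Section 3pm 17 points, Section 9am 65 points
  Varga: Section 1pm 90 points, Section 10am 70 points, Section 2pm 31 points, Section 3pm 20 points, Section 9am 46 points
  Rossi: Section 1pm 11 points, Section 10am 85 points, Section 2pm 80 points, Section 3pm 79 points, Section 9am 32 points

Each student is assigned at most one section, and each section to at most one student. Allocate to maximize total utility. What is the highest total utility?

This is a one-to-one assignment (maximum-weight bipartite matching).
Optimal: Jensen→Section 10am (88 points), Ghosh→Section 3pm (54 points), Costa→Section 9am (65 points), Varga→Section 1pm (90 points), Rossi→Section 2pm (80 points) — total 88+54+65+90+80 = 377 points.
Row-greedy (each student in turn takes its best remaining section) gives 347 points, worse by 30.
Next-best assignment: Jensen→Section 2pm, Ghosh→Section 10am, Costa→Section 9am, Varga→Section 1pm, Rossi→Section 3pm = 366 points.
Checked against all permutations: 377 points is optimal.

Maximum total: 377 points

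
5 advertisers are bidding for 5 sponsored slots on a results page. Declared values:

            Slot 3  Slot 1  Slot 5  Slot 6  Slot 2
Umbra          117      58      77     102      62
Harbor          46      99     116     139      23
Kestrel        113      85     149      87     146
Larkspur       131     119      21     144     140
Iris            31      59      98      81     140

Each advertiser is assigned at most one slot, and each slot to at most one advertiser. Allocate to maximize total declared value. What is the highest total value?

Optimal: Umbra→Slot 3 ($117), Harbor→Slot 6 ($139), Kestrel→Slot 5 ($149), Larkspur→Slot 1 ($119), Iris→Slot 2 ($140) — total 117+139+149+119+140 = $664.
Row-greedy (each advertiser in turn takes its best remaining slot) gives $604, worse by 60.
Next-best assignment: Umbra→Slot 3, Harbor→Slot 1, Kestrel→Slot 5, Larkspur→Slot 6, Iris→Slot 2 = $649.

Maximum total: $664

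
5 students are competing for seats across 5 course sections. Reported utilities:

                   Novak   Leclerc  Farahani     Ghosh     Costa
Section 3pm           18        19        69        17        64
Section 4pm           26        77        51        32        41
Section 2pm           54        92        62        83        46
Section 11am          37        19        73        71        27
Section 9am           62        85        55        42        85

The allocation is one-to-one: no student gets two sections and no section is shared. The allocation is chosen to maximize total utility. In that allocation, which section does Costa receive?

This is a one-to-one assignment (maximum-weight bipartite matching).
Optimal: Novak→Section 9am (62 points), Leclerc→Section 4pm (77 points), Farahani→Section 11am (73 points), Ghosh→Section 2pm (83 points), Costa→Section 3pm (64 points) — total 62+77+73+83+64 = 359 points.
Row-greedy (each student in turn takes its best remaining section) gives 323 points, worse by 36.
Costa's own top section is Section 9am (85 points), but forcing Costa→Section 9am and reassigning the rest optimally gives only 356 points — worse by 3.

Costa receives Section 3pm.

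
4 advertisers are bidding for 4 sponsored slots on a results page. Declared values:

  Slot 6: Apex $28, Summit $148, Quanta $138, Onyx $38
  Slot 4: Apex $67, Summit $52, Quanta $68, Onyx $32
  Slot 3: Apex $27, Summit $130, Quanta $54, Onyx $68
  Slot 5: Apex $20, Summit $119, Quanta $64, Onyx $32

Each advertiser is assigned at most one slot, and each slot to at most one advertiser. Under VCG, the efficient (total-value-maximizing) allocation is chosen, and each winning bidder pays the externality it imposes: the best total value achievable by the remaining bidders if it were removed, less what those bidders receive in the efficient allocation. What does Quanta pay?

Quanta pays $29.

Efficient allocation: Apex→Slot 4 ($67), Summit→Slot 5 ($119), Quanta→Slot 6 ($138), Onyx→Slot 3 ($68); total welfare W = $392.
Quanta receives Slot 6 at value $138, so the others get W − 138 = $254.
Without Quanta: best allocation of the remaining 3 bidders over all 4 slots is Apex→Slot 4 ($67), Summit→Slot 6 ($148), Onyx→Slot 3 ($68), total $283.
VCG payment = (others' best without Quanta) − (others' welfare with Quanta) = 283 − 254 = $29.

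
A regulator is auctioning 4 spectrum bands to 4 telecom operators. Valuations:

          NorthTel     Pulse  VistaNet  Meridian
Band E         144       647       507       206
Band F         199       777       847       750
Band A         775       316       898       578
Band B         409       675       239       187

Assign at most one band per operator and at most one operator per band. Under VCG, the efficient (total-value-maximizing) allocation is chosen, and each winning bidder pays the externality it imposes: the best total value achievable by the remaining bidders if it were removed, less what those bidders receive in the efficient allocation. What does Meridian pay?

Meridian pays $340M.

Efficient allocation: NorthTel→Band A ($775M), Pulse→Band B ($675M), VistaNet→Band E ($507M), Meridian→Band F ($750M); total welfare W = $2707M.
Meridian receives Band F at value $750M, so the others get W − 750 = $1957M.
Without Meridian: best allocation of the remaining 3 bidders over all 4 bands is NorthTel→Band A ($775M), Pulse→Band B ($675M), VistaNet→Band F ($847M), total $2297M.
VCG payment = (others' best without Meridian) − (others' welfare with Meridian) = 2297 − 1957 = $340M.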